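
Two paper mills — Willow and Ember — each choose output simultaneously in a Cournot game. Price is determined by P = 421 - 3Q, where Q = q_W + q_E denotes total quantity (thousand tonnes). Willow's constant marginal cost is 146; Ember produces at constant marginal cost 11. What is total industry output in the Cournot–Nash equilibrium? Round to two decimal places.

Willow's profit: π_W = (421 - 3Q)q_W - (146q_W). Setting ∂π_W/∂q_W = 0: 275 - 6q_W - 3(q_E) = 0.
Ember's profit: π_E = (421 - 3Q)q_E - (11q_E). Setting ∂π_E/∂q_E = 0: 410 - 6q_E - 3(q_W) = 0.
Rearranging gives the reaction functions q_W = (275 - 3q_E)/6 and q_E = (410 - 3q_W)/6.
Solving the pair: q_W = 140/9, q_E = 545/9.
Total output Q = 140/9 + 545/9 = 685/9.

76.11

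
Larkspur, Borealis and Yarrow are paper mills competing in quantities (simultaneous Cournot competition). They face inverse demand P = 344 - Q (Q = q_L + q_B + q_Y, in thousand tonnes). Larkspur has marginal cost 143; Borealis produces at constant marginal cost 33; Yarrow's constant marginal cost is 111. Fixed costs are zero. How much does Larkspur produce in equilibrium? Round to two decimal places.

Larkspur's profit: π_L = (344 - Q)q_L - (143q_L). Setting ∂π_L/∂q_L = 0: 201 - 2q_L - (q_B + q_Y) = 0.
Borealis's first-order condition: 311 - 2q_B - (q_L + q_Y) = 0.
Yarrow's profit: π_Y = (344 - Q)q_Y - (111q_Y). Setting ∂π_Y/∂q_Y = 0: 233 - 2q_Y - (q_L + q_B) = 0.
Adding the 3 first-order conditions: 745 − 4Q = 0, so Q = 745/4.
Back-substituting: q_L = (201 − 745/4) = 59/4, q_B = (311 − 745/4) = 499/4, q_Y = (233 − 745/4) = 187/4.

14.75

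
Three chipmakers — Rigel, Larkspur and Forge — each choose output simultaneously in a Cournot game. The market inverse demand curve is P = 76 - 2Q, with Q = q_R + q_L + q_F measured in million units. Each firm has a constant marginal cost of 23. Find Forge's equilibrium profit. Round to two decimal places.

87.78

Each firm earns π_i = (76 - 2Q)q_i - 23q_i.
Setting ∂π_i/∂q_i = 0 with rivals' quantities fixed: 53 - 4q_i - 2·Σ_{j≠i} q_j = 0.
By symmetry each firm produces the same amount; substituting Σ_{j≠i} q_j = 2q_i yields q_i = 53/8.
Price P = 76 - 2·(159/8) = 145/4.
Forge's profit: (145/4 - 23)·(53/8) = 87.7813.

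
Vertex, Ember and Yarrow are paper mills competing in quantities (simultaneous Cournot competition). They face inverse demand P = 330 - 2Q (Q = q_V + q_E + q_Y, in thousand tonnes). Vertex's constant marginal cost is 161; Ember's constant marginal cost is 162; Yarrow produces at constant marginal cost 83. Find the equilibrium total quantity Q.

73

Vertex's profit: π_V = (330 - 2Q)q_V - (161q_V). Setting ∂π_V/∂q_V = 0: 169 - 4q_V - 2(q_E + q_Y) = 0.
Ember's first-order condition: 168 - 4q_E - 2(q_V + q_Y) = 0.
Yarrow's profit: π_Y = (330 - 2Q)q_Y - (83q_Y). Setting ∂π_Y/∂q_Y = 0: 247 - 4q_Y - 2(q_V + q_E) = 0.
Adding the 3 conditions: 584 − 4Q − 4Q = 0, i.e. Q = 73.
Back-substituting: q_V = (169 − 146)/2 = 23/2, q_E = (168 − 146)/2 = 11, q_Y = (247 − 146)/2 = 101/2.
Total output Q = 23/2 + 11 + 101/2 = 73.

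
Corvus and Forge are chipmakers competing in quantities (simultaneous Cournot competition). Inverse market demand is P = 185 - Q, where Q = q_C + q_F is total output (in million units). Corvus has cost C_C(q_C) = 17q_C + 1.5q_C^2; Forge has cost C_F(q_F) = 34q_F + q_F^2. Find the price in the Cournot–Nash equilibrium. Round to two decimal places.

126.68

Corvus's profit: π_C = (185 - Q)q_C - (17q_C + (3/2)q_C²). Setting ∂π_C/∂q_C = 0: 168 - 5q_C - (q_F) = 0.
Forge's profit: π_F = (185 - Q)q_F - (34q_F + q_F²). Setting ∂π_F/∂q_F = 0: 151 - 4q_F - (q_C) = 0.
Best responses: q_C = (168 - q_F)/5, q_F = (151 - q_C)/4.
Substituting one into the other gives q_C = 521/19 and q_F = 587/19.
Total output Q = 1108/19, so price P = 185 - 1108/19 = 126.6842.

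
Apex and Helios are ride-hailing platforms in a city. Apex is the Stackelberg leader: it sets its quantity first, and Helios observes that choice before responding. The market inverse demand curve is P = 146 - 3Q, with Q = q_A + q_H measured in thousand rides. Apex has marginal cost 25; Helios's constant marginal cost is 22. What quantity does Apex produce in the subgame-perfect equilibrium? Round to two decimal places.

19.67

Solve by backward induction. Given q_A, the follower Helios maximises π_H = (146 - 3q_A - 3q_H)q_H - 22q_H.
Follower FOC: 124 - 3q_A - 6q_H = 0, so q_H(q_A) = (124 - 3q_A)/6.
The leader anticipates this reaction. Substituting into P = 146 - 3Q gives P = 84 - (3/2)q_A, so π_A = (84 - (3/2)q_A)q_A - 25q_A.
Leader FOC: 59 - 3q_A = 0, so q_A = 59/3.
Then q_H = (124 - 3·(59/3))/6 = 65/6.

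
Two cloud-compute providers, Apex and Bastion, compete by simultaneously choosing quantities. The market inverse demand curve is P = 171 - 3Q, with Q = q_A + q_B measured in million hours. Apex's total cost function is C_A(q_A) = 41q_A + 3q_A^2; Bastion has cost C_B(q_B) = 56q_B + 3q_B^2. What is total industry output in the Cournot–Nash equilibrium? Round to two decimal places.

Apex's profit: π_A = (171 - 3Q)q_A - (41q_A + 3q_A²). Setting ∂π_A/∂q_A = 0: 130 - 12q_A - 3(q_B) = 0.
Bastion's profit: π_B = (171 - 3Q)q_B - (56q_B + 3q_B²). Setting ∂π_B/∂q_B = 0: 115 - 12q_B - 3(q_A) = 0.
Rearranging gives the reaction functions q_A = (130 - 3q_B)/12 and q_B = (115 - 3q_A)/12.
Substituting one into the other gives q_A = 9 and q_B = 22/3.
Total output Q = 9 + 22/3 = 49/3.

16.33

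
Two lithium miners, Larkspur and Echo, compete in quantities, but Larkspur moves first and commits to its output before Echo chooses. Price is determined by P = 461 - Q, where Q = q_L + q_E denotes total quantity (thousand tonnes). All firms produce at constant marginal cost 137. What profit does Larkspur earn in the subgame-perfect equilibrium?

The follower Echo best-responds to any q_L: π_E = (461 - Q)q_E - 137q_E.
∂π_E/∂q_E = 324 - q_L - 2q_E = 0 gives the reaction function q_E = (324 - q_L)/2.
Larkspur substitutes q_E(q_L) into its own profit: π_L = q_L(461 - q_L - (324 - q_L)/2) - 137q_L = (299 - (1/2)q_L)q_L - 137q_L.
Maximising: ∂π_L/∂q_L = 162 - q_L = 0, giving q_L = 162.
Then q_E = (324 - 162)/2 = 81.
Price P = 461 - 243 = 218.
Larkspur's profit: (218 - 137)·162 = 13122.

13122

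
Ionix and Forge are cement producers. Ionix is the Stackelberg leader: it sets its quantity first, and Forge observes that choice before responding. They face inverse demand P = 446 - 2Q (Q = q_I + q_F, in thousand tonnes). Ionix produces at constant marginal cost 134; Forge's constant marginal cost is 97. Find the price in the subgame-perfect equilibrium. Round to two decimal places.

Solve by backward induction. Given q_I, the follower Forge maximises π_F = (446 - 2q_I - 2q_F)q_F - 97q_F.
∂π_F/∂q_F = 349 - 2q_I - 4q_F = 0 gives the reaction function q_F = (349 - 2q_I)/4.
Ionix substitutes q_F(q_I) into its own profit: π_I = q_I(446 - 2q_I - (349 - 2q_I)/2) - 134q_I = (543/2 - q_I)q_I - 134q_I.
The leader's first-order condition 275/2 - 2q_I = 0 yields q_I = 275/4.
Then q_F = (349 - 2·(275/4))/4 = 423/8.
Total output Q = 973/8, so price P = 446 - 2·(973/8) = 811/4.

202.75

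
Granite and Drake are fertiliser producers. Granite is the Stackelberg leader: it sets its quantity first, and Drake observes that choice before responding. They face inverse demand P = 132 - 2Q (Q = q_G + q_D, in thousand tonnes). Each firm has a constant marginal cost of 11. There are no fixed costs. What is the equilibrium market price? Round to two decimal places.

41.25

The follower Drake best-responds to any q_G: π_D = (132 - 2Q)q_D - 11q_D.
Setting the follower's marginal profit to zero, 121 - 2q_G - 4q_D = 0, i.e. q_D = (121 - 2q_G)/4.
Granite substitutes q_D(q_G) into its own profit: π_G = q_G(132 - 2q_G - (121 - 2q_G)/2) - 11q_G = (143/2 - q_G)q_G - 11q_G.
Maximising: ∂π_G/∂q_G = 121/2 - 2q_G = 0, giving q_G = 121/4.
Then q_D = (121 - 2·(121/4))/4 = 121/8.
Total output Q = 363/8, so price P = 132 - 2·(363/8) = 165/4.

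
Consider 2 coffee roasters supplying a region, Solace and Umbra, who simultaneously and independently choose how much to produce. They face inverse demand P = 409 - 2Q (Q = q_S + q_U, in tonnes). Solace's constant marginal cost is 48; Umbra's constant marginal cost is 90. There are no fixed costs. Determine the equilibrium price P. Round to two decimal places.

Solace's profit: π_S = (409 - 2Q)q_S - (48q_S). Setting ∂π_S/∂q_S = 0: 361 - 4q_S - 2(q_U) = 0.
Umbra's first-order condition: 319 - 4q_U - 2(q_S) = 0.
So q_S = (361 - 2q_U)/4 and q_U = (319 - 2q_S)/4.
Substituting one into the other gives q_S = 403/6 and q_U = 277/6.
Total output Q = 340/3, so price P = 409 - 2·(340/3) = 547/3.

182.33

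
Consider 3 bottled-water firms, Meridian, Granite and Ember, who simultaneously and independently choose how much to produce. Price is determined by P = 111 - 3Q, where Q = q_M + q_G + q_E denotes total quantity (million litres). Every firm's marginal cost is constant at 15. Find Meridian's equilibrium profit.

A representative firm's profit is π_i = q_i(111 - 3Q) - 15q_i.
Setting ∂π_i/∂q_i = 0 with rivals' quantities fixed: 96 - 6q_i - 3·Σ_{j≠i} q_j = 0.
With identical firms every q_j equals q_i, so Σ_{j≠i} q_j = 2q_i and 96 = 12q_i, giving q_i = 8.
Price P = 111 - 3·24 = 39.
Meridian's profit: (39 - 15)·8 = 192.

192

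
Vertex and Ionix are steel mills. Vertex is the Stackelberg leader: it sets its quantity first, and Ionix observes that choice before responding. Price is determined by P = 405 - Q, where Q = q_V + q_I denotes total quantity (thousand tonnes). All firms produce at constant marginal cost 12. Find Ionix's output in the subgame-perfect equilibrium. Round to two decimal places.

The follower Ionix best-responds to any q_V: π_I = (405 - Q)q_I - 12q_I.
Follower FOC: 393 - q_V - 2q_I = 0, so q_I(q_V) = (393 - q_V)/2.
The leader anticipates this reaction. Substituting into P = 405 - Q gives P = 417/2 - (1/2)q_V, so π_V = (417/2 - (1/2)q_V)q_V - 12q_V.
The leader's first-order condition 393/2 - q_V = 0 yields q_V = 393/2.
Then q_I = (393 - 393/2)/2 = 393/4.

98.25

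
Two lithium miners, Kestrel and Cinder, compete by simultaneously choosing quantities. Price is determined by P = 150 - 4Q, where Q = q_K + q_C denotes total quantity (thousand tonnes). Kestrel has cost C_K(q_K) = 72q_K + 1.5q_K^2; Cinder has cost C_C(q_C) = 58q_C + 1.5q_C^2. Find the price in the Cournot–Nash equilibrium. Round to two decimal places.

104.67

Kestrel's profit: π_K = (150 - 4Q)q_K - (72q_K + (3/2)q_K²). Setting ∂π_K/∂q_K = 0: 78 - 11q_K - 4(q_C) = 0.
Cinder's first-order condition: 92 - 11q_C - 4(q_K) = 0.
Rearranging gives the reaction functions q_K = (78 - 4q_C)/11 and q_C = (92 - 4q_K)/11.
Solving the pair: q_K = 14/3, q_C = 20/3.
Total output Q = 34/3, so price P = 150 - 4·(34/3) = 314/3.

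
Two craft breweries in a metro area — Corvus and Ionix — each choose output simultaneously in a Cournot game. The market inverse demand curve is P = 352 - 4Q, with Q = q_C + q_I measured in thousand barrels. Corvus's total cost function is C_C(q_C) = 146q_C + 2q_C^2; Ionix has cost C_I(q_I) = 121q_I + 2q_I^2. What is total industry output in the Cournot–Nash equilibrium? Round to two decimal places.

27.31

Corvus's profit: π_C = (352 - 4Q)q_C - (146q_C + 2q_C²). Setting ∂π_C/∂q_C = 0: 206 - 12q_C - 4(q_I) = 0.
Ionix's profit: π_I = (352 - 4Q)q_I - (121q_I + 2q_I²). Setting ∂π_I/∂q_I = 0: 231 - 12q_I - 4(q_C) = 0.
Rearranging gives the reaction functions q_C = (206 - 4q_I)/12 and q_I = (231 - 4q_C)/12.
Substituting one into the other gives q_C = 387/32 and q_I = 487/32.
Total output Q = 387/32 + 487/32 = 437/16.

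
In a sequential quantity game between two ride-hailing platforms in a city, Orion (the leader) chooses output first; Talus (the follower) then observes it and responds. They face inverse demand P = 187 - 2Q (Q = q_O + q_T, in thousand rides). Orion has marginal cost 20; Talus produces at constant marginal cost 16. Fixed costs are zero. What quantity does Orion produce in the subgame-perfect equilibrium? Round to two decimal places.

The follower Talus best-responds to any q_O: π_T = (187 - 2Q)q_T - 16q_T.
Setting the follower's marginal profit to zero, 171 - 2q_O - 4q_T = 0, i.e. q_T = (171 - 2q_O)/4.
The leader anticipates this reaction. Substituting into P = 187 - 2Q gives P = 203/2 - q_O, so π_O = (203/2 - q_O)q_O - 20q_O.
The leader's first-order condition 163/2 - 2q_O = 0 yields q_O = 163/4.
Then q_T = (171 - 2·(163/4))/4 = 179/8.

40.75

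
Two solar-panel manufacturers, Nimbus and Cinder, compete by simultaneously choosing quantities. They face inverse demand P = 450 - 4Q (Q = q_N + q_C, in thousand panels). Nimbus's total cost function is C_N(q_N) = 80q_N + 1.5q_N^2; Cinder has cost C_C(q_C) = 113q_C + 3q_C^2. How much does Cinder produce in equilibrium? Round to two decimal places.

Nimbus's profit: π_N = (450 - 4Q)q_N - (80q_N + (3/2)q_N²). Setting ∂π_N/∂q_N = 0: 370 - 11q_N - 4(q_C) = 0.
Cinder's first-order condition: 337 - 14q_C - 4(q_N) = 0.
Best responses: q_N = (370 - 4q_C)/11, q_C = (337 - 4q_N)/14.
Solving the pair: q_N = 1916/69, q_C = 16.1377.

16.14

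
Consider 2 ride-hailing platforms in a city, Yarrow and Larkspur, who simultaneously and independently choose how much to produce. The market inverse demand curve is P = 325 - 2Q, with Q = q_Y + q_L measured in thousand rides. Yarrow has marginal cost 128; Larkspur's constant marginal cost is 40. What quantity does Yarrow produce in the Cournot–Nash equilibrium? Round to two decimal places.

18.17

Yarrow's profit: π_Y = (325 - 2Q)q_Y - (128q_Y). Setting ∂π_Y/∂q_Y = 0: 197 - 4q_Y - 2(q_L) = 0.
Larkspur's first-order condition: 285 - 4q_L - 2(q_Y) = 0.
So q_Y = (197 - 2q_L)/4 and q_L = (285 - 2q_Y)/4.
Substituting one into the other gives q_Y = 109/6 and q_L = 373/6.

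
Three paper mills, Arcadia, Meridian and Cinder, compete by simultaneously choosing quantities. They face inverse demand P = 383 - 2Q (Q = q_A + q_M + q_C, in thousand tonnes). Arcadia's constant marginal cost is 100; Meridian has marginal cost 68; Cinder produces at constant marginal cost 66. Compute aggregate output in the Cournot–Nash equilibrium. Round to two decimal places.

Arcadia's profit: π_A = (383 - 2Q)q_A - (100q_A). Setting ∂π_A/∂q_A = 0: 283 - 4q_A - 2(q_M + q_C) = 0.
Meridian's first-order condition: 315 - 4q_M - 2(q_A + q_C) = 0.
Cinder's first-order condition: 317 - 4q_C - 2(q_A + q_M) = 0.
Adding the 3 first-order conditions: 915 − 8Q = 0, so Q = 915/8.
Back-substituting: q_A = (283 − 915/4)/2 = 217/8, q_M = (315 − 915/4)/2 = 345/8, q_C = (317 − 915/4)/2 = 353/8.
Total output Q = 217/8 + 345/8 + 353/8 = 915/8.

114.38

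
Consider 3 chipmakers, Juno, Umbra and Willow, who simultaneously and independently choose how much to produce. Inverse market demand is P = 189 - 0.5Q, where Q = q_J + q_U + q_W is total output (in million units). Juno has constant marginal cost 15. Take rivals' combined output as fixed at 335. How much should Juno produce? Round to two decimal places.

With rivals' combined output fixed at 335, Juno's profit is π_J = (189 - (1/2)·335 - (1/2)q_J)q_J - (15q_J) = (43/2 - (1/2)q_J)q_J - (15q_J).
∂π_J/∂q_J = 13/2 - q_J = 0, so q_J = 13/2.

6.50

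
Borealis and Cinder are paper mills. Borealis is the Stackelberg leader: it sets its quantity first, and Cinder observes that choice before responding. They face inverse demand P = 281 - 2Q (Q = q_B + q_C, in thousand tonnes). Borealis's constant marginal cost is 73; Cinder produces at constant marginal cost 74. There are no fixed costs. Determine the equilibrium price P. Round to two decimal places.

125.25

The follower Cinder best-responds to any q_B: π_C = (281 - 2Q)q_C - 74q_C.
∂π_C/∂q_C = 207 - 2q_B - 4q_C = 0 gives the reaction function q_C = (207 - 2q_B)/4.
The leader anticipates this reaction. Substituting into P = 281 - 2Q gives P = 355/2 - q_B, so π_B = (355/2 - q_B)q_B - 73q_B.
Maximising: ∂π_B/∂q_B = 209/2 - 2q_B = 0, giving q_B = 209/4.
Then q_C = (207 - 2·(209/4))/4 = 205/8.
Total output Q = 623/8, so price P = 281 - 2·(623/8) = 501/4.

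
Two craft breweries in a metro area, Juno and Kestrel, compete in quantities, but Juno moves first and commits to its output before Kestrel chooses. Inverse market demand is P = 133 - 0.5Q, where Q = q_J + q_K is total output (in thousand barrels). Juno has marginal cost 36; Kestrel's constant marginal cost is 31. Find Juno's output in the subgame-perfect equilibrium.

92

Solve by backward induction. Given q_J, the follower Kestrel maximises π_K = (133 - (1/2)q_J - (1/2)q_K)q_K - 31q_K.
Setting the follower's marginal profit to zero, 102 - (1/2)q_J - q_K = 0, i.e. q_K = (102 - (1/2)q_J).
The leader anticipates this reaction. Substituting into P = 133 - 0.5Q gives P = 82 - (1/4)q_J, so π_J = (82 - (1/4)q_J)q_J - 36q_J.
Maximising: ∂π_J/∂q_J = 46 - (1/2)q_J = 0, giving q_J = 92.
Then q_K = (102 - (1/2)·92) = 56.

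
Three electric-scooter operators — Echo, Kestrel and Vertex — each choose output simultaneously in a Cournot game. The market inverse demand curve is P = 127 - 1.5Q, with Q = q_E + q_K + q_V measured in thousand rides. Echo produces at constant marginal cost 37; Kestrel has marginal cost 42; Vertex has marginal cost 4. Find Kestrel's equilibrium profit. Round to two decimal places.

73.50

Echo's profit: π_E = (127 - 1.5Q)q_E - (37q_E). Setting ∂π_E/∂q_E = 0: 90 - 3q_E - (3/2)(q_K + q_V) = 0.
Kestrel's first-order condition: 85 - 3q_K - (3/2)(q_E + q_V) = 0.
Vertex's first-order condition: 123 - 3q_V - (3/2)(q_E + q_K) = 0.
Adding the 3 conditions: 298 − 3Q − 3Q = 0, i.e. Q = 149/3.
Back-substituting: q_E = (90 − 149/2)/(3/2) = 31/3, q_K = (85 − 149/2)/(3/2) = 7, q_V = (123 − 149/2)/(3/2) = 97/3.
Price P = 127 - (3/2)·(149/3) = 105/2.
Kestrel's profit: (105/2 - 42)·7 = 147/2.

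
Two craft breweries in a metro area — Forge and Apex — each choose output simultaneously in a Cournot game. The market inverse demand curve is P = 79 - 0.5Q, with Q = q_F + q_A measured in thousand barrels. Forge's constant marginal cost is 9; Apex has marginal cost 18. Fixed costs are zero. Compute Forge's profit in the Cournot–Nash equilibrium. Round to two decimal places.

1386.89

Forge's profit: π_F = (79 - 0.5Q)q_F - (9q_F). Setting ∂π_F/∂q_F = 0: 70 - q_F - (1/2)(q_A) = 0.
Apex's first-order condition: 61 - q_A - (1/2)(q_F) = 0.
Rearranging gives the reaction functions q_F = (70 - (1/2)q_A) and q_A = (61 - (1/2)q_F).
Solving the pair: q_F = 158/3, q_A = 104/3.
Price P = 79 - (1/2)·(262/3) = 106/3.
Forge's profit: (106/3 - 9)·(158/3) = 1386.8889.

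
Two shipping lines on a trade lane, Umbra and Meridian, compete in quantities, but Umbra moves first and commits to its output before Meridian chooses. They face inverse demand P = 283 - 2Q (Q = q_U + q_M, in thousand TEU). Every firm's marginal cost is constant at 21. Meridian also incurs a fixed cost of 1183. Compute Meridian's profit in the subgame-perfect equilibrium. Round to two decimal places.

The follower Meridian best-responds to any q_U: π_M = (283 - 2Q)q_M - 21q_M.
∂π_M/∂q_M = 262 - 2q_U - 4q_M = 0 gives the reaction function q_M = (262 - 2q_U)/4.
The leader anticipates this reaction. Substituting into P = 283 - 2Q gives P = 152 - q_U, so π_U = (152 - q_U)q_U - 21q_U.
Maximising: ∂π_U/∂q_U = 131 - 2q_U = 0, giving q_U = 131/2.
Then q_M = (262 - 2·(131/2))/4 = 131/4.
Price P = 283 - 2·(393/4) = 173/2.
Meridian's profit: (173/2 - 21)·(131/4) - 1183 = 962.1250.

962.13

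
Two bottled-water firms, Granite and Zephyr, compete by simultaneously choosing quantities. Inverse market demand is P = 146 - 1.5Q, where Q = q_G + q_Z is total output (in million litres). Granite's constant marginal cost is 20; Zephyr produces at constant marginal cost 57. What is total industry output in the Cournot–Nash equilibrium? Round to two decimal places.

47.78

Granite's profit: π_G = (146 - 1.5Q)q_G - (20q_G). Setting ∂π_G/∂q_G = 0: 126 - 3q_G - (3/2)(q_Z) = 0.
Zephyr's first-order condition: 89 - 3q_Z - (3/2)(q_G) = 0.
Best responses: q_G = (126 - (3/2)q_Z)/3, q_Z = (89 - (3/2)q_G)/3.
Substituting one into the other gives q_G = 326/9 and q_Z = 104/9.
Total output Q = 326/9 + 104/9 = 430/9.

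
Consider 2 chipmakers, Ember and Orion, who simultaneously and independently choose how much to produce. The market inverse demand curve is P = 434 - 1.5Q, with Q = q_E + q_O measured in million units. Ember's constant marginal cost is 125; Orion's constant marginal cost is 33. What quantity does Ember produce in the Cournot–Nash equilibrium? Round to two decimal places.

48.22

Ember's profit: π_E = (434 - 1.5Q)q_E - (125q_E). Setting ∂π_E/∂q_E = 0: 309 - 3q_E - (3/2)(q_O) = 0.
Orion's first-order condition: 401 - 3q_O - (3/2)(q_E) = 0.
So q_E = (309 - (3/2)q_O)/3 and q_O = (401 - (3/2)q_E)/3.
Substituting one into the other gives q_E = 434/9 and q_O = 986/9.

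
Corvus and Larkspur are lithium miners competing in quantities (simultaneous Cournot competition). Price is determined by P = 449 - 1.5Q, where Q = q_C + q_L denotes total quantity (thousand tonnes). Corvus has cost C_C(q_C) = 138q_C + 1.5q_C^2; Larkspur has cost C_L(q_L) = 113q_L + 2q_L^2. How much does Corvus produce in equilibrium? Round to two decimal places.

Corvus's profit: π_C = (449 - 1.5Q)q_C - (138q_C + (3/2)q_C²). Setting ∂π_C/∂q_C = 0: 311 - 6q_C - (3/2)(q_L) = 0.
Larkspur's profit: π_L = (449 - 1.5Q)q_L - (113q_L + 2q_L²). Setting ∂π_L/∂q_L = 0: 336 - 7q_L - (3/2)(q_C) = 0.
Rearranging gives the reaction functions q_C = (311 - (3/2)q_L)/6 and q_L = (336 - (3/2)q_C)/7.
Solving the pair: q_C = 42.0881, q_L = 38.9811.

42.09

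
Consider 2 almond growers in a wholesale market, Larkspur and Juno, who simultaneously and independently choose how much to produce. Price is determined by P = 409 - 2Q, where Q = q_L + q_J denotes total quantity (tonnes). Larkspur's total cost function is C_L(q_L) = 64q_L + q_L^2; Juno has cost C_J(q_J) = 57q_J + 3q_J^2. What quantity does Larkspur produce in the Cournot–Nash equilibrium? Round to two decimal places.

49.04

Larkspur's profit: π_L = (409 - 2Q)q_L - (64q_L + q_L²). Setting ∂π_L/∂q_L = 0: 345 - 6q_L - 2(q_J) = 0.
Juno's first-order condition: 352 - 10q_J - 2(q_L) = 0.
Rearranging gives the reaction functions q_L = (345 - 2q_J)/6 and q_J = (352 - 2q_L)/10.
Substituting one into the other gives q_L = 1373/28 and q_J = 711/28.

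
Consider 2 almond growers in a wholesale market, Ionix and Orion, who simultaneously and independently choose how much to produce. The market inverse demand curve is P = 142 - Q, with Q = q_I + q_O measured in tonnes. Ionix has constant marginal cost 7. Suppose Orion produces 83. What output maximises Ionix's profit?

26

With the rival's output fixed at 83, Ionix's profit is π_I = (142 - 83 - q_I)q_I - (7q_I) = (59 - q_I)q_I - (7q_I).
∂π_I/∂q_I = 52 - 2q_I = 0, so q_I = 26.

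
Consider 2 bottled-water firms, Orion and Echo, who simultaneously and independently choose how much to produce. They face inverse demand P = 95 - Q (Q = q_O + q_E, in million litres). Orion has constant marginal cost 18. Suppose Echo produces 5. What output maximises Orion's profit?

36

With the rival's output fixed at 5, Orion's profit is π_O = (95 - 5 - q_O)q_O - (18q_O) = (90 - q_O)q_O - (18q_O).
∂π_O/∂q_O = 72 - 2q_O = 0, so q_O = 36.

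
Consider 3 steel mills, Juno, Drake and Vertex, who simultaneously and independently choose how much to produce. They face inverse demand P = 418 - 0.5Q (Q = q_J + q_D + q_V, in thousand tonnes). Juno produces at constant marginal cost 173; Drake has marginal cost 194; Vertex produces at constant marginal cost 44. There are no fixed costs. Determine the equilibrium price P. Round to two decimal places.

Juno's profit: π_J = (418 - 0.5Q)q_J - (173q_J). Setting ∂π_J/∂q_J = 0: 245 - q_J - (1/2)(q_D + q_V) = 0.
Drake's first-order condition: 224 - q_D - (1/2)(q_J + q_V) = 0.
Vertex's profit: π_V = (418 - 0.5Q)q_V - (44q_V). Setting ∂π_V/∂q_V = 0: 374 - q_V - (1/2)(q_J + q_D) = 0.
Adding the 3 first-order conditions: 843 − 2Q = 0, so Q = 843/2.
Back-substituting: q_J = (245 − 843/4)/(1/2) = 137/2, q_D = (224 − 843/4)/(1/2) = 53/2, q_V = (374 − 843/4)/(1/2) = 653/2.
Total output Q = 843/2, so price P = 418 - (1/2)·(843/2) = 829/4.

207.25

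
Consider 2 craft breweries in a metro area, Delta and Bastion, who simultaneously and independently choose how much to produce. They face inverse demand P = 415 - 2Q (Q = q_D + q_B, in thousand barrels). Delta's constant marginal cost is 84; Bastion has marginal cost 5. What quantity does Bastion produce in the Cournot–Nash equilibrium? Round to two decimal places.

Delta's profit: π_D = (415 - 2Q)q_D - (84q_D). Setting ∂π_D/∂q_D = 0: 331 - 4q_D - 2(q_B) = 0.
Bastion's profit: π_B = (415 - 2Q)q_B - (5q_B). Setting ∂π_B/∂q_B = 0: 410 - 4q_B - 2(q_D) = 0.
Rearranging gives the reaction functions q_D = (331 - 2q_B)/4 and q_B = (410 - 2q_D)/4.
Substituting one into the other gives q_D = 42 and q_B = 163/2.

81.50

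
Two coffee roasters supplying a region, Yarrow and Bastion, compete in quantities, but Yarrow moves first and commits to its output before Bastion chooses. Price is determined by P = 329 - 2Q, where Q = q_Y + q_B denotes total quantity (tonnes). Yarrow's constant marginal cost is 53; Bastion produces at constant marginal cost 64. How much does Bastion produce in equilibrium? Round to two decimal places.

Solve by backward induction. Given q_Y, the follower Bastion maximises π_B = (329 - 2q_Y - 2q_B)q_B - 64q_B.
∂π_B/∂q_B = 265 - 2q_Y - 4q_B = 0 gives the reaction function q_B = (265 - 2q_Y)/4.
Yarrow substitutes q_B(q_Y) into its own profit: π_Y = q_Y(329 - 2q_Y - (265 - 2q_Y)/2) - 53q_Y = (393/2 - q_Y)q_Y - 53q_Y.
Maximising: ∂π_Y/∂q_Y = 287/2 - 2q_Y = 0, giving q_Y = 287/4.
Then q_B = (265 - 2·(287/4))/4 = 243/8.

30.38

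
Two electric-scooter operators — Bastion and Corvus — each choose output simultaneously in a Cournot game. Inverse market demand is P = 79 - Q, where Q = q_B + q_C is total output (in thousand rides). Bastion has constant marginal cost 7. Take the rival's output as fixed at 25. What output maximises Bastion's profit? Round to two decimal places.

23.50

With the rival's output fixed at 25, Bastion's profit is π_B = (79 - 25 - q_B)q_B - (7q_B) = (54 - q_B)q_B - (7q_B).
∂π_B/∂q_B = 47 - 2q_B = 0, so q_B = 47/2.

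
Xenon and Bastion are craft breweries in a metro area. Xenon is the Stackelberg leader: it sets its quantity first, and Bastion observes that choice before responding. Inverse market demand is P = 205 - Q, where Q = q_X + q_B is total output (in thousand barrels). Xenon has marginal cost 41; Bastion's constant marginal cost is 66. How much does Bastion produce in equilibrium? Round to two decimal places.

The follower Bastion best-responds to any q_X: π_B = (205 - Q)q_B - 66q_B.
∂π_B/∂q_B = 139 - q_X - 2q_B = 0 gives the reaction function q_B = (139 - q_X)/2.
Xenon substitutes q_B(q_X) into its own profit: π_X = q_X(205 - q_X - (139 - q_X)/2) - 41q_X = (271/2 - (1/2)q_X)q_X - 41q_X.
Leader FOC: 189/2 - q_X = 0, so q_X = 189/2.
Then q_B = (139 - 189/2)/2 = 89/4.

22.25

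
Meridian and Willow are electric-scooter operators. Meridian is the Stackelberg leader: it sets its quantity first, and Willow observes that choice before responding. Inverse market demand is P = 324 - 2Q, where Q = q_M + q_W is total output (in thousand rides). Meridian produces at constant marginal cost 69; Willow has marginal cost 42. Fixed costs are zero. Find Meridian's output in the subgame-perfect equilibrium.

Solve by backward induction. Given q_M, the follower Willow maximises π_W = (324 - 2q_M - 2q_W)q_W - 42q_W.
∂π_W/∂q_W = 282 - 2q_M - 4q_W = 0 gives the reaction function q_W = (282 - 2q_M)/4.
The leader anticipates this reaction. Substituting into P = 324 - 2Q gives P = 183 - q_M, so π_M = (183 - q_M)q_M - 69q_M.
Leader FOC: 114 - 2q_M = 0, so q_M = 57.
Then q_W = (282 - 2·57)/4 = 42.

57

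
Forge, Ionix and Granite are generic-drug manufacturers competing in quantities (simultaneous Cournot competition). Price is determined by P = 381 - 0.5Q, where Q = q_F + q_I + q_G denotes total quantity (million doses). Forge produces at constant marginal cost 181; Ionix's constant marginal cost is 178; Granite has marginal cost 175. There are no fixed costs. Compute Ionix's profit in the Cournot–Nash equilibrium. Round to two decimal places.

Forge's profit: π_F = (381 - 0.5Q)q_F - (181q_F). Setting ∂π_F/∂q_F = 0: 200 - q_F - (1/2)(q_I + q_G) = 0.
Ionix's first-order condition: 203 - q_I - (1/2)(q_F + q_G) = 0.
Granite's profit: π_G = (381 - 0.5Q)q_G - (175q_G). Setting ∂π_G/∂q_G = 0: 206 - q_G - (1/2)(q_F + q_I) = 0.
Adding the 3 first-order conditions: 609 − 2Q = 0, so Q = 609/2.
Back-substituting: q_F = (200 − 609/4)/(1/2) = 191/2, q_I = (203 − 609/4)/(1/2) = 203/2, q_G = (206 − 609/4)/(1/2) = 215/2.
Price P = 381 - (1/2)·(609/2) = 915/4.
Ionix's profit: (915/4 - 178)·(203/2) = 5151.1250.

5151.13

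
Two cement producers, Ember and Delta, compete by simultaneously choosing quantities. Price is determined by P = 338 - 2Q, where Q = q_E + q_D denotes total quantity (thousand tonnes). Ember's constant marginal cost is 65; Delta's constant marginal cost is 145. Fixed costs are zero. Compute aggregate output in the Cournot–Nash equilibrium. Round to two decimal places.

77.67

Ember's profit: π_E = (338 - 2Q)q_E - (65q_E). Setting ∂π_E/∂q_E = 0: 273 - 4q_E - 2(q_D) = 0.
Delta's profit: π_D = (338 - 2Q)q_D - (145q_D). Setting ∂π_D/∂q_D = 0: 193 - 4q_D - 2(q_E) = 0.
Best responses: q_E = (273 - 2q_D)/4, q_D = (193 - 2q_E)/4.
Solving the pair: q_E = 353/6, q_D = 113/6.
Total output Q = 353/6 + 113/6 = 233/3.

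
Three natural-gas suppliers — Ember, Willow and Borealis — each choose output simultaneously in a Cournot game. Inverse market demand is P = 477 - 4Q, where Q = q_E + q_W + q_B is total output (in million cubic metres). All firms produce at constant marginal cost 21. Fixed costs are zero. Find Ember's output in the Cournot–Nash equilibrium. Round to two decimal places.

28.50

Each firm earns π_i = (477 - 4Q)q_i - 21q_i.
First-order condition (treating rivals' output as given): 456 - 8q_i - 4·Σ_{j≠i} q_j = 0.
With identical firms every q_j equals q_i, so Σ_{j≠i} q_j = 2q_i and 456 = 16q_i, giving q_i = 57/2.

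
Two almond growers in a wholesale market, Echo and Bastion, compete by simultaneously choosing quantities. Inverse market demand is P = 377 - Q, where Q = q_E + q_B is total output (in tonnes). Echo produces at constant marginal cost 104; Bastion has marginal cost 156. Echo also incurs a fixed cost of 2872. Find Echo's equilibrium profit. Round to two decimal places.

8864.11

Echo's profit: π_E = (377 - Q)q_E - (104q_E). Setting ∂π_E/∂q_E = 0: 273 - 2q_E - (q_B) = 0.
Bastion's first-order condition: 221 - 2q_B - (q_E) = 0.
Rearranging gives the reaction functions q_E = (273 - q_B)/2 and q_B = (221 - q_E)/2.
Substituting one into the other gives q_E = 325/3 and q_B = 169/3.
Price P = 377 - 494/3 = 637/3.
Echo's profit: (637/3 - 104)·(325/3) - 2872 = 8864.1111.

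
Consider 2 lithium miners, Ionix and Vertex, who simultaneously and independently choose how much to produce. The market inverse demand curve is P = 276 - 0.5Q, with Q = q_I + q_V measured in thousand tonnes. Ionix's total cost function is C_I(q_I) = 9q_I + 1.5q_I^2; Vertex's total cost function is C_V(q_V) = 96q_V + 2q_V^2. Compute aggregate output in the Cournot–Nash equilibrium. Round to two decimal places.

Ionix's profit: π_I = (276 - 0.5Q)q_I - (9q_I + (3/2)q_I²). Setting ∂π_I/∂q_I = 0: 267 - 4q_I - (1/2)(q_V) = 0.
Vertex's first-order condition: 180 - 5q_V - (1/2)(q_I) = 0.
Best responses: q_I = (267 - (1/2)q_V)/4, q_V = (180 - (1/2)q_I)/5.
Substituting one into the other gives q_I = 63.0380 and q_V = 29.6962.
Total output Q = 63.0380 + 29.6962 = 92.7342.

92.73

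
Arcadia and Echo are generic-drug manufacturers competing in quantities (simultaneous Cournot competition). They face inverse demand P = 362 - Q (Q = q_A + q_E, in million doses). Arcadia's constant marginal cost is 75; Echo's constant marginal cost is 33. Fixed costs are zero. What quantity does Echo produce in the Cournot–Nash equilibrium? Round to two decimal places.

123.67

Arcadia's profit: π_A = (362 - Q)q_A - (75q_A). Setting ∂π_A/∂q_A = 0: 287 - 2q_A - (q_E) = 0.
Echo's first-order condition: 329 - 2q_E - (q_A) = 0.
Best responses: q_A = (287 - q_E)/2, q_E = (329 - q_A)/2.
Solving the pair: q_A = 245/3, q_E = 371/3.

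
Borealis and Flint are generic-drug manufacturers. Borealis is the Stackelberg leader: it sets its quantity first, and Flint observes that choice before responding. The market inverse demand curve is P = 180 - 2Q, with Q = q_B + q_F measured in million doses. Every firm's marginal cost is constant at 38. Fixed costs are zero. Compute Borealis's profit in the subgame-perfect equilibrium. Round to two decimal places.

Solve by backward induction. Given q_B, the follower Flint maximises π_F = (180 - 2q_B - 2q_F)q_F - 38q_F.
Setting the follower's marginal profit to zero, 142 - 2q_B - 4q_F = 0, i.e. q_F = (142 - 2q_B)/4.
Borealis substitutes q_F(q_B) into its own profit: π_B = q_B(180 - 2q_B - (142 - 2q_B)/2) - 38q_B = (109 - q_B)q_B - 38q_B.
The leader's first-order condition 71 - 2q_B = 0 yields q_B = 71/2.
Then q_F = (142 - 2·(71/2))/4 = 71/4.
Price P = 180 - 2·(213/4) = 147/2.
Borealis's profit: (147/2 - 38)·(71/2) = 1260.2500.

1260.25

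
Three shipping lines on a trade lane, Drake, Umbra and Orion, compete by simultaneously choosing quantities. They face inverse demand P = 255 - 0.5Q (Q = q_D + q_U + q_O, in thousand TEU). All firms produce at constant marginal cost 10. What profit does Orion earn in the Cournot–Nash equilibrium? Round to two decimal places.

7503.13

Each firm earns π_i = (255 - 0.5Q)q_i - 10q_i.
First-order condition (treating rivals' output as given): 245 - q_i - (1/2)·Σ_{j≠i} q_j = 0.
With identical firms every q_j equals q_i, so Σ_{j≠i} q_j = 2q_i and 245 = 2q_i, giving q_i = 245/2.
Price P = 255 - (1/2)·(735/2) = 285/4.
Orion's profit: (285/4 - 10)·(245/2) = 7503.1250.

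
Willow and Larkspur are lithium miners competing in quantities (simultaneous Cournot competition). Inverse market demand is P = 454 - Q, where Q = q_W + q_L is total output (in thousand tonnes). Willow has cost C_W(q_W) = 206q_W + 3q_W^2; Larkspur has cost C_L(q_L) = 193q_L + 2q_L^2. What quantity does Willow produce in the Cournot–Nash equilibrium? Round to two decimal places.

26.11

Willow's profit: π_W = (454 - Q)q_W - (206q_W + 3q_W²). Setting ∂π_W/∂q_W = 0: 248 - 8q_W - (q_L) = 0.
Larkspur's profit: π_L = (454 - Q)q_L - (193q_L + 2q_L²). Setting ∂π_L/∂q_L = 0: 261 - 6q_L - (q_W) = 0.
So q_W = (248 - q_L)/8 and q_L = (261 - q_W)/6.
Solving the pair: q_W = 1227/47, q_L = 1840/47.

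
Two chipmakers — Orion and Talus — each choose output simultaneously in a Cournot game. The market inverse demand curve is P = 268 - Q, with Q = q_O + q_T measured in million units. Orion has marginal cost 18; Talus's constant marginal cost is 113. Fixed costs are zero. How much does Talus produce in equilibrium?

Orion's profit: π_O = (268 - Q)q_O - (18q_O). Setting ∂π_O/∂q_O = 0: 250 - 2q_O - (q_T) = 0.
Talus's first-order condition: 155 - 2q_T - (q_O) = 0.
Best responses: q_O = (250 - q_T)/2, q_T = (155 - q_O)/2.
Substituting one into the other gives q_O = 115 and q_T = 20.

20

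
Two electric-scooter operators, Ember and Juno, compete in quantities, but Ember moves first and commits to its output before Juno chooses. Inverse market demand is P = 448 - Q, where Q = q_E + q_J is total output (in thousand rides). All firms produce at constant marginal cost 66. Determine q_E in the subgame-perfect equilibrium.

Solve by backward induction. Given q_E, the follower Juno maximises π_J = (448 - q_E - q_J)q_J - 66q_J.
∂π_J/∂q_J = 382 - q_E - 2q_J = 0 gives the reaction function q_J = (382 - q_E)/2.
The leader anticipates this reaction. Substituting into P = 448 - Q gives P = 257 - (1/2)q_E, so π_E = (257 - (1/2)q_E)q_E - 66q_E.
Leader FOC: 191 - q_E = 0, so q_E = 191.
Then q_J = (382 - 191)/2 = 191/2.

191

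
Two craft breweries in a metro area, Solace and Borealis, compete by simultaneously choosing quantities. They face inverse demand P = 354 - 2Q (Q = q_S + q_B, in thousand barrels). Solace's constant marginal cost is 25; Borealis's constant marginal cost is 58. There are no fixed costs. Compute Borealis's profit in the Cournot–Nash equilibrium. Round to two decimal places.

Solace's profit: π_S = (354 - 2Q)q_S - (25q_S). Setting ∂π_S/∂q_S = 0: 329 - 4q_S - 2(q_B) = 0.
Borealis's first-order condition: 296 - 4q_B - 2(q_S) = 0.
So q_S = (329 - 2q_B)/4 and q_B = (296 - 2q_S)/4.
Substituting one into the other gives q_S = 181/3 and q_B = 263/6.
Price P = 354 - 2·(625/6) = 437/3.
Borealis's profit: (437/3 - 58)·(263/6) = 3842.7222.

3842.72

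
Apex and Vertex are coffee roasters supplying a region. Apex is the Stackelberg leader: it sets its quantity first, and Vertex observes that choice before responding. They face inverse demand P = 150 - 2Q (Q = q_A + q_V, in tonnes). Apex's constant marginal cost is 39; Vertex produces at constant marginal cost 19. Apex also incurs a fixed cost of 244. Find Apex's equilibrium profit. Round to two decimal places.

273.56

Solve by backward induction. Given q_A, the follower Vertex maximises π_V = (150 - 2q_A - 2q_V)q_V - 19q_V.
∂π_V/∂q_V = 131 - 2q_A - 4q_V = 0 gives the reaction function q_V = (131 - 2q_A)/4.
Apex substitutes q_V(q_A) into its own profit: π_A = q_A(150 - 2q_A - (131 - 2q_A)/2) - 39q_A = (169/2 - q_A)q_A - 39q_A.
The leader's first-order condition 91/2 - 2q_A = 0 yields q_A = 91/4.
Then q_V = (131 - 2·(91/4))/4 = 171/8.
Price P = 150 - 2·(353/8) = 247/4.
Apex's profit: (247/4 - 39)·(91/4) - 244 = 273.5625.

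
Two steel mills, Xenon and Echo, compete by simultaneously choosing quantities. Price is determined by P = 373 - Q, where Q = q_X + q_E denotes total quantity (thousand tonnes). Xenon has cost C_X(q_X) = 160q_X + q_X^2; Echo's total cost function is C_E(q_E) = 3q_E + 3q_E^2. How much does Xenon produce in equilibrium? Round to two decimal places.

43.03

Xenon's profit: π_X = (373 - Q)q_X - (160q_X + q_X²). Setting ∂π_X/∂q_X = 0: 213 - 4q_X - (q_E) = 0.
Echo's first-order condition: 370 - 8q_E - (q_X) = 0.
Best responses: q_X = (213 - q_E)/4, q_E = (370 - q_X)/8.
Solving the pair: q_X = 1334/31, q_E = 1267/31.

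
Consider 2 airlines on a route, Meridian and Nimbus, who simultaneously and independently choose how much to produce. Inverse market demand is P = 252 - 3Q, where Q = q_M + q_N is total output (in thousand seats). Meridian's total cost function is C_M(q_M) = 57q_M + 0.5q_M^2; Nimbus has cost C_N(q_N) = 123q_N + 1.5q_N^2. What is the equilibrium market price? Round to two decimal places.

158.33

Meridian's profit: π_M = (252 - 3Q)q_M - (57q_M + (1/2)q_M²). Setting ∂π_M/∂q_M = 0: 195 - 7q_M - 3(q_N) = 0.
Nimbus's profit: π_N = (252 - 3Q)q_N - (123q_N + (3/2)q_N²). Setting ∂π_N/∂q_N = 0: 129 - 9q_N - 3(q_M) = 0.
Rearranging gives the reaction functions q_M = (195 - 3q_N)/7 and q_N = (129 - 3q_M)/9.
Solving the pair: q_M = 76/3, q_N = 53/9.
Total output Q = 281/9, so price P = 252 - 3·(281/9) = 475/3.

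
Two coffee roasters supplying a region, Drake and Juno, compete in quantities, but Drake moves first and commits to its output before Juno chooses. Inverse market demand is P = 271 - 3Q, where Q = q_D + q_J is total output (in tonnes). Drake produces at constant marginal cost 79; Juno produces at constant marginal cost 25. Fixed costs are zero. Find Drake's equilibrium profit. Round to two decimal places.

The follower Juno best-responds to any q_D: π_J = (271 - 3Q)q_J - 25q_J.
Follower FOC: 246 - 3q_D - 6q_J = 0, so q_J(q_D) = (246 - 3q_D)/6.
The leader anticipates this reaction. Substituting into P = 271 - 3Q gives P = 148 - (3/2)q_D, so π_D = (148 - (3/2)q_D)q_D - 79q_D.
Maximising: ∂π_D/∂q_D = 69 - 3q_D = 0, giving q_D = 23.
Then q_J = (246 - 3·23)/6 = 59/2.
Price P = 271 - 3·(105/2) = 227/2.
Drake's profit: (227/2 - 79)·23 = 1587/2.

793.50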